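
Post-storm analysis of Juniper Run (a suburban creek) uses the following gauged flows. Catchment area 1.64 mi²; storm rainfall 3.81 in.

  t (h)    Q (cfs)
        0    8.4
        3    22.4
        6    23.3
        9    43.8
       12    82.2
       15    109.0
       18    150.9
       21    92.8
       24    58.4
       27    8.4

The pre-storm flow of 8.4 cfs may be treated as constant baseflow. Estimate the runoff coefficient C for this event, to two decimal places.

ΣQ_DR = 515.6 cfs; V = ΣQ_DR·Δt = 5.568 × 10^6 ft³.
Runoff depth d = V / A = 1.462 in.
C = d / P = 1.462 / 3.81 = 0.38.

C ≈ 0.38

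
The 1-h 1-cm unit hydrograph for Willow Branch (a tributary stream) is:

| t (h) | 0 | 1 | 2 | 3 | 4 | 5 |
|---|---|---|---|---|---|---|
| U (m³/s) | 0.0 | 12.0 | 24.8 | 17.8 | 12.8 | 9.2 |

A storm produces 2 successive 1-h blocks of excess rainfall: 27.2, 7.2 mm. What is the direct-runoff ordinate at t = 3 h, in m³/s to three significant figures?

Q ≈ 66.3 m³/s

By discrete convolution, Q_j = Σ (P_i / 10 mm) · U_{j−i}.
At t = 3 h (j=3): Q = (27.2/10)·17.8 + (7.2/10)·24.8 = 66.3 m³/s.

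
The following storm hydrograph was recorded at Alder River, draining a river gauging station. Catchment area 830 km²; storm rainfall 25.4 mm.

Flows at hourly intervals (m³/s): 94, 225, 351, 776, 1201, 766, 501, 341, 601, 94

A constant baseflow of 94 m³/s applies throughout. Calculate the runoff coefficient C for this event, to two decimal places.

C ≈ 0.68

ΣQ_DR = 4010 m³/s; V = ΣQ_DR·Δt = 1.444 × 10^7 m³.
Runoff depth d = V / A = 17.39 mm.
C = d / P = 17.39 / 25.4 = 0.68.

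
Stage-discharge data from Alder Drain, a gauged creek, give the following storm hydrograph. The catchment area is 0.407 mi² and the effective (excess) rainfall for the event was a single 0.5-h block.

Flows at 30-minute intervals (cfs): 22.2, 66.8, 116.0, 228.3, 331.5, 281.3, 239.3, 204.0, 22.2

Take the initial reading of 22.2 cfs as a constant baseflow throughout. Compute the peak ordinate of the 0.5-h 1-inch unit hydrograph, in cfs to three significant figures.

Direct runoff: 0.0, 44.6, 93.8, 206.1, 309.3, 259.1, 217.1, 181.8, 0.0 cfs; ΣQ_DR = 1312 cfs, peak = 309.3 cfs.
Runoff depth d = ΣQ_DR·Δt / A = 1312 × 1800 / (0.407 mi²) = 2.497 in.
The 1-inch UH is the DRH scaled by (1 in)/d, so U_p = 309.3 × 1/2.497 = 124 cfs.

U_p ≈ 124 cfs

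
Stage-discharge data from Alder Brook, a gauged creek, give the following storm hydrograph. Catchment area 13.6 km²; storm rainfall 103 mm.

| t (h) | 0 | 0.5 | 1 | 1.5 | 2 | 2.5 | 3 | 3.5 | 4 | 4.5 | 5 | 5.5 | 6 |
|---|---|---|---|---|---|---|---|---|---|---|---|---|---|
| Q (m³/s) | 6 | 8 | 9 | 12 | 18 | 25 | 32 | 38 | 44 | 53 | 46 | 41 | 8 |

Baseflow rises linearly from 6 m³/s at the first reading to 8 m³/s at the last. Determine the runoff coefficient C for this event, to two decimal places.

ΣQ_DR = 249.0 m³/s; V = ΣQ_DR·Δt = 4.482 × 10^5 m³.
Runoff depth d = V / A = 32.96 mm.
C = d / P = 32.96 / 103 = 0.32.

C ≈ 0.32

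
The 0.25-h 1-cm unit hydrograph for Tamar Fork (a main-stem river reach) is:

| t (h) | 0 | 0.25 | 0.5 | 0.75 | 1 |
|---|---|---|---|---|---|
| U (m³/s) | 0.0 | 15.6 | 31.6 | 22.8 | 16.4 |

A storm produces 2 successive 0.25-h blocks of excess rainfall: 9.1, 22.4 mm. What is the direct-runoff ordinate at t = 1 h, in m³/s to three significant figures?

Q ≈ 66.0 m³/s

By discrete convolution, Q_j = Σ (P_i / 10 mm) · U_{j−i}.
At t = 1 h (j=4): Q = (9.1/10)·16.4 + (22.4/10)·22.8 = 66.0 m³/s.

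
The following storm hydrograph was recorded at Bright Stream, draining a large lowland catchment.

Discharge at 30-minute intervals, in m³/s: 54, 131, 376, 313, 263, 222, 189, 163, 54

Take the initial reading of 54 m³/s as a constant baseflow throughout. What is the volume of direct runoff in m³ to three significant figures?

Direct-runoff ordinates (Q − Q_b): 0.0, 77.0, 322.0, 259.0, 209.0, 168.0, 135.0, 109.0, 0.0 m³/s.
ΣQ_DR = 1279 m³/s.
With Δt = 0.5 h = 1800 s, V = ΣQ_DR · Δt = 1279 × 1800 = 2.30 × 10^6 m³.

V ≈ 2.30 × 10^6 m³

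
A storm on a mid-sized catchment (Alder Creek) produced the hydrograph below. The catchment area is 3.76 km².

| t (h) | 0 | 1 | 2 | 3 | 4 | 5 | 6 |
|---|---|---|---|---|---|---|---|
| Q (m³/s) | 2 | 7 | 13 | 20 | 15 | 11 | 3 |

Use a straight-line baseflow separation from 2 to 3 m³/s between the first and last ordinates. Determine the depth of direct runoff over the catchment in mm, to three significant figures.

Direct runoff: 0.00, 4.83, 10.67, 17.50, 12.33, 8.17, 0.00 m³/s; ΣQ_DR = 53.50 m³/s.
V = ΣQ_DR · Δt = 53.50 × 3600 s = 1.926 × 10^5 m³.
Over A = 3.76 km², depth = V / A = 51.2 mm.

d ≈ 51.2 mm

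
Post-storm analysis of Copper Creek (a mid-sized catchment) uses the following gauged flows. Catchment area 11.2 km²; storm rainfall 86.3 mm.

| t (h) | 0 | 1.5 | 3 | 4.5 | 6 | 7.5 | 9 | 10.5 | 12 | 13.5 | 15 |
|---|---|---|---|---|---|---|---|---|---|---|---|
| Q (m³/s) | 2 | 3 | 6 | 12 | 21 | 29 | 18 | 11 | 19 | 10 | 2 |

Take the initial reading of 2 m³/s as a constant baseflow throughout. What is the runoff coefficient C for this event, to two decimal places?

C ≈ 0.62

ΣQ_DR = 111.0 m³/s; V = ΣQ_DR·Δt = 5.994 × 10^5 m³.
Runoff depth d = V / A = 53.52 mm.
C = d / P = 53.52 / 86.3 = 0.62.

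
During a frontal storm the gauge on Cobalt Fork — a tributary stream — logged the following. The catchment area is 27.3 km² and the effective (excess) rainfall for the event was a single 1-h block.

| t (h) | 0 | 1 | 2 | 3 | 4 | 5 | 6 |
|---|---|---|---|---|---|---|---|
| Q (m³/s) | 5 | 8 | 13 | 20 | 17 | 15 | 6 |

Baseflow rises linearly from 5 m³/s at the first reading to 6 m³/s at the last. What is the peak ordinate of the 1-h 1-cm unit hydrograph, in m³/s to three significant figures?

U_p ≈ 24.2 m³/s

Direct runoff: 0.00, 2.83, 7.67, 14.50, 11.33, 9.17, 0.00 m³/s; ΣQ_DR = 45.50 m³/s, peak = 14.50 m³/s.
Runoff depth d = ΣQ_DR·Δt / A = 45.50 × 3600 / (27.3 km²) = 6.000 mm.
The 1-cm UH is the DRH scaled by (10 mm)/d, so U_p = 14.50 × 10/6.000 = 24.2 m³/s.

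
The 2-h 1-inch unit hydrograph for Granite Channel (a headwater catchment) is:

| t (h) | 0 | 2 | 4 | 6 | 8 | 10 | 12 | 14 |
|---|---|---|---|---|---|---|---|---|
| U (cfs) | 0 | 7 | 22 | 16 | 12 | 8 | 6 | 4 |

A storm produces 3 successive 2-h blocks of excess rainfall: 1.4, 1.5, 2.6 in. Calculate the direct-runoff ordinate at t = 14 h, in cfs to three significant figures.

By discrete convolution, Q_j = Σ (P_i / 1 in) · U_{j−i}.
At t = 14 h (j=7): Q = (1.4/1)·4 + (1.5/1)·6 + (2.6/1)·8 = 35.4 cfs.

Q ≈ 35.4 cfs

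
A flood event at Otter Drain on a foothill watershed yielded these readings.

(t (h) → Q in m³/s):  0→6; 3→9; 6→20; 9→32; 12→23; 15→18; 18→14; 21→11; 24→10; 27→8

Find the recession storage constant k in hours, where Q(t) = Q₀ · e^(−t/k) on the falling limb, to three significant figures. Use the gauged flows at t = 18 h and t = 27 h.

On the falling limb, Q drops from 14 to 8 m³/s between t = 18 h and t = 27 h (Δt = 9 h).
k = −Δt / ln(Q₂/Q₁) = −9 / ln(8/14) = 16.1 h.

k ≈ 16.1 h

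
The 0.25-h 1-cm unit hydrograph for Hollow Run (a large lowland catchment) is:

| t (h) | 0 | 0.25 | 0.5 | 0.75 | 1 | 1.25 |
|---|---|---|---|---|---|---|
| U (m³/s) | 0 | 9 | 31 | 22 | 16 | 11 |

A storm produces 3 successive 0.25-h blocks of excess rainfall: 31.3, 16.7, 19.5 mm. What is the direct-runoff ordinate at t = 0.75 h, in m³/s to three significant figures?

Q ≈ 138 m³/s

By discrete convolution, Q_j = Σ (P_i / 10 mm) · U_{j−i}.
At t = 0.75 h (j=3): Q = (31.3/10)·22 + (16.7/10)·31 + (19.5/10)·9 = 138 m³/s.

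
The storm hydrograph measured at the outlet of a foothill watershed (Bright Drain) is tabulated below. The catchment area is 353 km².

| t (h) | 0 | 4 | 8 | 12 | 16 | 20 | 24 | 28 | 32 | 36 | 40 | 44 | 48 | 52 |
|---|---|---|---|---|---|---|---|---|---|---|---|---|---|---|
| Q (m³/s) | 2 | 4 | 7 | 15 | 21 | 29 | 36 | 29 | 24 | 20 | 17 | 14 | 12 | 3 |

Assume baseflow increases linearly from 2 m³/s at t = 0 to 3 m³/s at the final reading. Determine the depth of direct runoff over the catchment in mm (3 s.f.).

d ≈ 8.08 mm

Direct runoff: 0.00, 1.92, 4.85, 12.77, 18.69, 26.62, 33.54, 26.46, 21.38, 17.31, 14.23, 11.15, 9.08, 0.00 m³/s; ΣQ_DR = 198.0 m³/s.
V = ΣQ_DR · Δt = 198.0 × 14400 s = 2.851 × 10^6 m³.
Over A = 353 km², depth = V / A = 8.08 mm.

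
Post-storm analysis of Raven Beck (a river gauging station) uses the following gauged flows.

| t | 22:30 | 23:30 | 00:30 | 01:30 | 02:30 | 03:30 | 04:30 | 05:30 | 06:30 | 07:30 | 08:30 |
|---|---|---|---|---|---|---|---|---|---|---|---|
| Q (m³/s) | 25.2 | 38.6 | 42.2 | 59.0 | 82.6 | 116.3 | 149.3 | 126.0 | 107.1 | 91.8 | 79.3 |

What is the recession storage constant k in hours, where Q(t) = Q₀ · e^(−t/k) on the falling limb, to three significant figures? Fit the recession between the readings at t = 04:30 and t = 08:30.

k ≈ 6.32 h

On the falling limb, Q drops from 149.3 to 79.3 m³/s between t = 04:30 and t = 08:30 (Δt = 4 h).
k = −Δt / ln(Q₂/Q₁) = −4 / ln(79.3/149.3) = 6.32 h.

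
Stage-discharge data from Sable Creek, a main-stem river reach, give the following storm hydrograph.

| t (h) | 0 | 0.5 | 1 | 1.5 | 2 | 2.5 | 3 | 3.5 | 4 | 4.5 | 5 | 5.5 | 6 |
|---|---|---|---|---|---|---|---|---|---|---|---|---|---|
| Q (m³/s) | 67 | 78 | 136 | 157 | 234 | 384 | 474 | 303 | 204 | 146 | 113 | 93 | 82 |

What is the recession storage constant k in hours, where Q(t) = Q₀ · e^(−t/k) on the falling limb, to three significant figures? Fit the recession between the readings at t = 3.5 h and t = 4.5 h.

On the falling limb, Q drops from 303 to 146 m³/s between t = 3.5 h and t = 4.5 h (Δt = 1 h).
k = −Δt / ln(Q₂/Q₁) = −1 / ln(146/303) = 1.37 h.

k ≈ 1.37 h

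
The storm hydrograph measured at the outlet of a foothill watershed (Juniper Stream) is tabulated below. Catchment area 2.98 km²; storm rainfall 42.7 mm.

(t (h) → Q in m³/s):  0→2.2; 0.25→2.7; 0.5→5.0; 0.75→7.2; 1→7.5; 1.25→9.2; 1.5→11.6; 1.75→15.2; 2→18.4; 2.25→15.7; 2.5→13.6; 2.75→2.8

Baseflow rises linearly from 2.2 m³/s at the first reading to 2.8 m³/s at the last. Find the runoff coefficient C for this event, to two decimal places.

C ≈ 0.57

ΣQ_DR = 81.10 m³/s; V = ΣQ_DR·Δt = 72990 m³.
Runoff depth d = V / A = 24.49 mm.
C = d / P = 24.49 / 42.7 = 0.57.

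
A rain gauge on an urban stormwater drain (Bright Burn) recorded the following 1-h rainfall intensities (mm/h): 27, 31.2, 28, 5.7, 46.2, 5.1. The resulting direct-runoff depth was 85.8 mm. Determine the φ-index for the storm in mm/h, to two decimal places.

φ ≈ 11.65 mm/h

Only the 4 blocks with intensity above φ contribute runoff: 27, 31.2, 28, 46.2 mm/h.
Σ(I−φ)·Δt = d  ⇒  (27+31.2+28+46.2 − 4φ)·1 = 85.8
φ = (132.4 − 85.8/1) / 4 = 11.65 mm/h.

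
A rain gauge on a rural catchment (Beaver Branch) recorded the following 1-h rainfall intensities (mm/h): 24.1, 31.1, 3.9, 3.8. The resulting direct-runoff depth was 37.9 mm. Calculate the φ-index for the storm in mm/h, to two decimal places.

φ ≈ 8.65 mm/h

Only the 2 blocks with intensity above φ contribute runoff: 24.1, 31.1 mm/h.
Σ(I−φ)·Δt = d  ⇒  (24.1+31.1 − 2φ)·1 = 37.9
φ = (55.20 − 37.9/1) / 2 = 8.65 mm/h.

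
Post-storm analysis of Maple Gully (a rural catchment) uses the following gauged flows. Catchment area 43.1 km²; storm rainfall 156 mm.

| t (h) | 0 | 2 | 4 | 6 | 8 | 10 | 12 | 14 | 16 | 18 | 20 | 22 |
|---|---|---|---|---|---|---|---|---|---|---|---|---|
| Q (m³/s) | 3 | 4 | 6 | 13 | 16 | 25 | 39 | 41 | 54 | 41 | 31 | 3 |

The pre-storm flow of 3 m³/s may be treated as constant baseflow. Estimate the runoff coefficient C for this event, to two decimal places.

C ≈ 0.26

ΣQ_DR = 240.0 m³/s; V = ΣQ_DR·Δt = 1.728 × 10^6 m³.
Runoff depth d = V / A = 40.09 mm.
C = d / P = 40.09 / 156 = 0.26.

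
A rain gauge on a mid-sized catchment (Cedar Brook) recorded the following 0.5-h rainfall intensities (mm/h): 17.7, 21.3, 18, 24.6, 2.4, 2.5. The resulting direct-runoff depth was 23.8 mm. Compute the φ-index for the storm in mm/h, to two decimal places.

φ ≈ 8.50 mm/h

Only the 4 blocks with intensity above φ contribute runoff: 17.7, 21.3, 18, 24.6 mm/h.
Σ(I−φ)·Δt = d  ⇒  (17.7+21.3+18+24.6 − 4φ)·0.5 = 23.8
φ = (81.60 − 23.8/0.5) / 4 = 8.50 mm/h.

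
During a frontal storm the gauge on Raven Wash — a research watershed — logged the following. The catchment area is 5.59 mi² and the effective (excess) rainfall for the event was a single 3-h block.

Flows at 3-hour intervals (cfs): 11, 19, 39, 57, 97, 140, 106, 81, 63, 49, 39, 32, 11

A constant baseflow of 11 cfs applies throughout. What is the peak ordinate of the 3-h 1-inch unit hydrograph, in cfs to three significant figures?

U_p ≈ 258 cfs

Direct runoff: 0.0, 8.0, 28.0, 46.0, 86.0, 129.0, 95.0, 70.0, 52.0, 38.0, 28.0, 21.0, 0.0 cfs; ΣQ_DR = 601.0 cfs, peak = 129.0 cfs.
Runoff depth d = ΣQ_DR·Δt / A = 601.0 × 10800 / (5.59 mi²) = 0.4998 in.
The 1-inch UH is the DRH scaled by (1 in)/d, so U_p = 129.0 × 1/0.4998 = 258 cfs.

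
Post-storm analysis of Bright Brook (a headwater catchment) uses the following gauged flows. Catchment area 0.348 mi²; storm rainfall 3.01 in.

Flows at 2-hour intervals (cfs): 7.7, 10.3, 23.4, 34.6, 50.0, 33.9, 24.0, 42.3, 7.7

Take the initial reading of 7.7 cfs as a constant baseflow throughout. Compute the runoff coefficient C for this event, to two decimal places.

C ≈ 0.49

ΣQ_DR = 164.6 cfs; V = ΣQ_DR·Δt = 1.185 × 10^6 ft³.
Runoff depth d = V / A = 1.466 in.
C = d / P = 1.466 / 3.01 = 0.49.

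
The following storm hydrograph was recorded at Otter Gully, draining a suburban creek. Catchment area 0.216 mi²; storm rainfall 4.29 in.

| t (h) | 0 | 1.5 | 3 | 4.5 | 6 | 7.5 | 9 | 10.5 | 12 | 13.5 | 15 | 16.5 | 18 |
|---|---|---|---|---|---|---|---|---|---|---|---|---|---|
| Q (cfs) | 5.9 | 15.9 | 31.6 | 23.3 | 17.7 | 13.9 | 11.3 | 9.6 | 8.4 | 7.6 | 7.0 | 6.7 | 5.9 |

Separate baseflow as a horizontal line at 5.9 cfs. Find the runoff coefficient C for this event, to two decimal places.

ΣQ_DR = 88.10 cfs; V = ΣQ_DR·Δt = 4.757 × 10^5 ft³.
Runoff depth d = V / A = 0.9480 in.
C = d / P = 0.9480 / 4.29 = 0.22.

C ≈ 0.22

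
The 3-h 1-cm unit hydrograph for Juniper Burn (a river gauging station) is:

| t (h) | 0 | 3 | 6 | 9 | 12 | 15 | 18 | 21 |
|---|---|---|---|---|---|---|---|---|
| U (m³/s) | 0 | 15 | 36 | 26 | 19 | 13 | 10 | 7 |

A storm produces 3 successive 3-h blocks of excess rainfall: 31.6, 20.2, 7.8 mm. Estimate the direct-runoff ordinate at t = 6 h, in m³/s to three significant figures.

Q ≈ 144 m³/s

By discrete convolution, Q_j = Σ (P_i / 10 mm) · U_{j−i}.
At t = 6 h (j=2): Q = (31.6/10)·36 + (20.2/10)·15 + (7.8/10)·0 = 144 m³/s.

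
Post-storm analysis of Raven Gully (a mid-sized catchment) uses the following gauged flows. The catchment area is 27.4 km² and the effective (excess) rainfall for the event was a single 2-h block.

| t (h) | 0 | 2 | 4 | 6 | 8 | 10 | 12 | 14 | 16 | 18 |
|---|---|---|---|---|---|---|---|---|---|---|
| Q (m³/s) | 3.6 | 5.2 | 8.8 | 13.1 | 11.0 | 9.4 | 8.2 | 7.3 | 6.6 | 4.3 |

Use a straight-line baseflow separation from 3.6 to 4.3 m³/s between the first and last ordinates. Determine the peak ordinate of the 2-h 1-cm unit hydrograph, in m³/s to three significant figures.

Direct runoff: 0.00, 1.52, 5.04, 9.27, 7.09, 5.41, 4.13, 3.16, 2.38, 0.00 m³/s; ΣQ_DR = 38.00 m³/s, peak = 9.27 m³/s.
Runoff depth d = ΣQ_DR·Δt / A = 38.00 × 7200 / (27.4 km²) = 9.985 mm.
The 1-cm UH is the DRH scaled by (10 mm)/d, so U_p = 9.27 × 10/9.985 = 9.28 m³/s.

U_p ≈ 9.28 m³/s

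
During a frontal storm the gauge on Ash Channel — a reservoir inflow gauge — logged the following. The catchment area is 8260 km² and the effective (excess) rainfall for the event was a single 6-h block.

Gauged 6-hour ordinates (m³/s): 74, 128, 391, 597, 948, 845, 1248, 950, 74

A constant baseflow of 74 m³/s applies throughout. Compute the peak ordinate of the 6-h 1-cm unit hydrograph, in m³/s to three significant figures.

U_p ≈ 978 m³/s

Direct runoff: 0.0, 54.0, 317.0, 523.0, 874.0, 771.0, 1174.0, 876.0, 0.0 m³/s; ΣQ_DR = 4589 m³/s, peak = 1174.0 m³/s.
Runoff depth d = ΣQ_DR·Δt / A = 4589 × 21600 / (8260 km²) = 12.00 mm.
The 1-cm UH is the DRH scaled by (10 mm)/d, so U_p = 1174.0 × 10/12.00 = 978 m³/s.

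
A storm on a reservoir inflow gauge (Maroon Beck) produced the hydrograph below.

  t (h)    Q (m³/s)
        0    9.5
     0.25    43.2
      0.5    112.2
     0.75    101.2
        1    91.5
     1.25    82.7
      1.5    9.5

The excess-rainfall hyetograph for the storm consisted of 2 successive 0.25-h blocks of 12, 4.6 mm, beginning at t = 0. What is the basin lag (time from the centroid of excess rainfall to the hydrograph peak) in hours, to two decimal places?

Centroid of excess rainfall: t_c = Σ P_i·t̄_i / ΣP_i = 0.1943 h (block centres at 0.125, 0.375 h).
Hydrograph peak occurs at t = 0.5 h, so basin lag t_L = 0.5 − 0.1943 = 0.31 h.

t_L ≈ 0.31 h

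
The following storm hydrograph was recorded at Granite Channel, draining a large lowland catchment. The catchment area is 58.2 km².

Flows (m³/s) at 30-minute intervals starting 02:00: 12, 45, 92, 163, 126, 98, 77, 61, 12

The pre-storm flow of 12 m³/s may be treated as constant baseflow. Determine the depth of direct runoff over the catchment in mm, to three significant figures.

Direct runoff: 0.0, 33.0, 80.0, 151.0, 114.0, 86.0, 65.0, 49.0, 0.0 m³/s; ΣQ_DR = 578.0 m³/s.
V = ΣQ_DR · Δt = 578.0 × 1800 s = 1.040 × 10^6 m³.
Over A = 58.2 km², depth = V / A = 17.9 mm.

d ≈ 17.9 mm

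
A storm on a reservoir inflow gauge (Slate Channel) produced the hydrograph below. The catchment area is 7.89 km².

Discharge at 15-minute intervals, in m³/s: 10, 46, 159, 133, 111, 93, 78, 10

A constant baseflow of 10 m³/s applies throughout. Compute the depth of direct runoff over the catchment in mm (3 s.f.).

Direct runoff: 0.0, 36.0, 149.0, 123.0, 101.0, 83.0, 68.0, 0.0 m³/s; ΣQ_DR = 560.0 m³/s.
V = ΣQ_DR · Δt = 560.0 × 900 s = 5.040 × 10^5 m³.
Over A = 7.89 km², depth = V / A = 63.9 mm.

d ≈ 63.9 mm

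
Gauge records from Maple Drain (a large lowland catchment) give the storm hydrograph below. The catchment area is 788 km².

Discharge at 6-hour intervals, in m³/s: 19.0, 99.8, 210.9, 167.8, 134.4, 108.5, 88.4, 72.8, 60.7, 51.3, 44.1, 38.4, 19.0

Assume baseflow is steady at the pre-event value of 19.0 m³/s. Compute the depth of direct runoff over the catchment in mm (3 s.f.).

d ≈ 23.8 mm

Direct runoff: 0.0, 80.8, 191.9, 148.8, 115.4, 89.5, 69.4, 53.8, 41.7, 32.3, 25.1, 19.4, 0.0 m³/s; ΣQ_DR = 868.1 m³/s.
V = ΣQ_DR · Δt = 868.1 × 21600 s = 1.875 × 10^7 m³.
Over A = 788 km², depth = V / A = 23.8 mm.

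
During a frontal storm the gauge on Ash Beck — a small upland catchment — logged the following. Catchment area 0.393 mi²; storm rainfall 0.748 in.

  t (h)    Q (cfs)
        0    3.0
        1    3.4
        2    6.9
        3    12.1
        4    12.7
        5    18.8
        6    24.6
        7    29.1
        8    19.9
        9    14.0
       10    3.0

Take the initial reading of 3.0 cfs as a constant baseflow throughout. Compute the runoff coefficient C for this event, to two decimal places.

ΣQ_DR = 114.5 cfs; V = ΣQ_DR·Δt = 4.122 × 10^5 ft³.
Runoff depth d = V / A = 0.4515 in.
C = d / P = 0.4515 / 0.748 = 0.60.

C ≈ 0.60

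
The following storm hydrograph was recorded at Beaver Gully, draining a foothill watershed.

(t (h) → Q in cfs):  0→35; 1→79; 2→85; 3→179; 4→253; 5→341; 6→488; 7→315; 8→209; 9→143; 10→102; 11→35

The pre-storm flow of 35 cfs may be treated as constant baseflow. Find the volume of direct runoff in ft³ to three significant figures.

Direct-runoff ordinates (Q − Q_b): 0.0, 44.0, 50.0, 144.0, 218.0, 306.0, 453.0, 280.0, 174.0, 108.0, 67.0, 0.0 cfs.
ΣQ_DR = 1844 cfs.
With Δt = 1 h = 3600 s, V = ΣQ_DR · Δt = 1844 × 3600 = 6.64 × 10^6 ft³.

V ≈ 6.64 × 10^6 ft³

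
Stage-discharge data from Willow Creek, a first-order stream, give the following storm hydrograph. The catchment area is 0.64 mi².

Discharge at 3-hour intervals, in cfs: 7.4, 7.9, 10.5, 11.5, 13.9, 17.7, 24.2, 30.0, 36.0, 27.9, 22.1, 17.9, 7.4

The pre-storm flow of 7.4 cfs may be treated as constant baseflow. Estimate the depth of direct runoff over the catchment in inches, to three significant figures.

d ≈ 1.00 in

Direct runoff: 0.0, 0.5, 3.1, 4.1, 6.5, 10.3, 16.8, 22.6, 28.6, 20.5, 14.7, 10.5, 0.0 cfs; ΣQ_DR = 138.2 cfs.
V = ΣQ_DR · Δt = 138.2 × 10800 s = 1.493 × 10^6 ft³.
Over A = 0.64 mi², depth = V / A = 1.00 in.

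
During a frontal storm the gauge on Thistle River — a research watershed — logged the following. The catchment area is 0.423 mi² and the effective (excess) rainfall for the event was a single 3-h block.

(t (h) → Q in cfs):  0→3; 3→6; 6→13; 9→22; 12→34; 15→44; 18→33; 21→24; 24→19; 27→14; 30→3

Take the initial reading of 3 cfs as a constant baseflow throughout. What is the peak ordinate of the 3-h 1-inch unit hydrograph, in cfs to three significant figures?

U_p ≈ 20.5 cfs

Direct runoff: 0.0, 3.0, 10.0, 19.0, 31.0, 41.0, 30.0, 21.0, 16.0, 11.0, 0.0 cfs; ΣQ_DR = 182.0 cfs, peak = 41.0 cfs.
Runoff depth d = ΣQ_DR·Δt / A = 182.0 × 10800 / (0.423 mi²) = 2.000 in.
The 1-inch UH is the DRH scaled by (1 in)/d, so U_p = 41.0 × 1/2.000 = 20.5 cfs.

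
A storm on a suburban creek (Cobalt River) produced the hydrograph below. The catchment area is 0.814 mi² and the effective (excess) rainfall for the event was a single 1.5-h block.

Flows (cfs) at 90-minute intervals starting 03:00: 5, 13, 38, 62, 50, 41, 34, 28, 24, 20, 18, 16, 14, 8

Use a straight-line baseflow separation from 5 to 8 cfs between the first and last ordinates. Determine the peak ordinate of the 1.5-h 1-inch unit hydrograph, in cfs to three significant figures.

U_p ≈ 70.4 cfs

Direct runoff: 0.00, 7.77, 32.54, 56.31, 44.08, 34.85, 27.62, 21.38, 17.15, 12.92, 10.69, 8.46, 6.23, 0.00 cfs; ΣQ_DR = 280.0 cfs, peak = 56.31 cfs.
Runoff depth d = ΣQ_DR·Δt / A = 280.0 × 5400 / (0.814 mi²) = 0.7995 in.
The 1-inch UH is the DRH scaled by (1 in)/d, so U_p = 56.31 × 1/0.7995 = 70.4 cfs.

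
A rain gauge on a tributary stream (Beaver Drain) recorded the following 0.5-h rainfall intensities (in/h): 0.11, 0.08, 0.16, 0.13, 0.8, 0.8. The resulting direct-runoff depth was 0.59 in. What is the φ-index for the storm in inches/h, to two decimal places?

Only the 2 blocks with intensity above φ contribute runoff: 0.8, 0.8 in/h.
Σ(I−φ)·Δt = d  ⇒  (0.8+0.8 − 2φ)·0.5 = 0.59
φ = (1.600 − 0.59/0.5) / 2 = 0.21 in/h.

φ ≈ 0.21 in/h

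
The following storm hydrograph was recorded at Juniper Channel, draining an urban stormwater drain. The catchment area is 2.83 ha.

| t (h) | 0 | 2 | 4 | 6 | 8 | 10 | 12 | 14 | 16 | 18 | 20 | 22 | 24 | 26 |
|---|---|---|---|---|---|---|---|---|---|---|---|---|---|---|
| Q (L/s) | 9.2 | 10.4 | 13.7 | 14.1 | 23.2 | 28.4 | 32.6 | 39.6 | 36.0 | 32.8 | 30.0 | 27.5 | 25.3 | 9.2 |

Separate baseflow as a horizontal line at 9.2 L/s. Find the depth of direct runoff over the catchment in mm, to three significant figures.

Direct runoff: 0.0, 1.2, 4.5, 4.9, 14.0, 19.2, 23.4, 30.4, 26.8, 23.6, 20.8, 18.3, 16.1, 0.0 L/s; ΣQ_DR = 203.2 L/s.
V = ΣQ_DR · Δt = 203.2 × 7200 s = 1.463 × 10^6 L.
Over A = 2.83 ha, depth = V / A = 51.7 mm.

d ≈ 51.7 mm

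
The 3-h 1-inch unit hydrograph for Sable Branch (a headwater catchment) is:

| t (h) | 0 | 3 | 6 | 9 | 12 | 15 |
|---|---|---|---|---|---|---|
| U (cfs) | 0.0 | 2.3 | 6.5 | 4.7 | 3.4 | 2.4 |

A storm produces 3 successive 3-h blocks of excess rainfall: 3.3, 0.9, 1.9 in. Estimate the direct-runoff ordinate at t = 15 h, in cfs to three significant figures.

By discrete convolution, Q_j = Σ (P_i / 1 in) · U_{j−i}.
At t = 15 h (j=5): Q = (3.3/1)·2.4 + (0.9/1)·3.4 + (1.9/1)·4.7 = 19.9 cfs.

Q ≈ 19.9 cfs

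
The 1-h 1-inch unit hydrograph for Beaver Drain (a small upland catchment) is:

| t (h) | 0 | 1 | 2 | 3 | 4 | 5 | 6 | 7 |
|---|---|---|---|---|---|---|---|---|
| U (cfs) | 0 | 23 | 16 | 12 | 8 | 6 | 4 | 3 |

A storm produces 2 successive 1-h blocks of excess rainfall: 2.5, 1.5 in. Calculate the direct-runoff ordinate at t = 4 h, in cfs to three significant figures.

By discrete convolution, Q_j = Σ (P_i / 1 in) · U_{j−i}.
At t = 4 h (j=4): Q = (2.5/1)·8 + (1.5/1)·12 = 38.0 cfs.

Q ≈ 38.0 cfs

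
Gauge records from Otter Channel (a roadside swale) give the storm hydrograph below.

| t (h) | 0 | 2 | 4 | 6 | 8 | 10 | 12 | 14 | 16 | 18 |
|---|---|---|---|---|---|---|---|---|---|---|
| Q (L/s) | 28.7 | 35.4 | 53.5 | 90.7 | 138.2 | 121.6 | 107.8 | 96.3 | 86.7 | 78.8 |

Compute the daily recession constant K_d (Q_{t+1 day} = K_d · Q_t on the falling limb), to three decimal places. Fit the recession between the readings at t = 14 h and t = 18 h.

Between t = 14 h and t = 18 h the flow falls from 96.3 to 78.8 L/s over 2×2 h = 4 h.
Per-interval ratio K = (78.8/96.3)^(1/2) = 0.9046; K_d = K^(24/2) = 0.300.

K_d ≈ 0.300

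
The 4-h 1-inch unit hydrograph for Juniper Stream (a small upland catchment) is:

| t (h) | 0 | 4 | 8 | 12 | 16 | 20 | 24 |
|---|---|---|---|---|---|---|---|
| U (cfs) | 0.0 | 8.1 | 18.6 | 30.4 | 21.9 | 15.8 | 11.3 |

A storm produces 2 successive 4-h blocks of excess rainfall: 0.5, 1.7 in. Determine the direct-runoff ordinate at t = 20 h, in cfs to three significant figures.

Q ≈ 45.1 cfs

By discrete convolution, Q_j = Σ (P_i / 1 in) · U_{j−i}.
At t = 20 h (j=5): Q = (0.5/1)·15.8 + (1.7/1)·21.9 = 45.1 cfs.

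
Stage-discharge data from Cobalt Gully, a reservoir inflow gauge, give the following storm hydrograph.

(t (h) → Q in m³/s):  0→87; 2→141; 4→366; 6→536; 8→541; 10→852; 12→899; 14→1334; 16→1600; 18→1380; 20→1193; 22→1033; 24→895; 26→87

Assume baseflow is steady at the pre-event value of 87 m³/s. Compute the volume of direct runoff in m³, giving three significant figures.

V ≈ 7.00 × 10^7 m³

Direct-runoff ordinates (Q − Q_b): 0.0, 54.0, 279.0, 449.0, 454.0, 765.0, 812.0, 1247.0, 1513.0, 1293.0, 1106.0, 946.0, 808.0, 0.0 m³/s.
ΣQ_DR = 9726 m³/s.
With Δt = 2 h = 7200 s, V = ΣQ_DR · Δt = 9726 × 7200 = 7.00 × 10^7 m³.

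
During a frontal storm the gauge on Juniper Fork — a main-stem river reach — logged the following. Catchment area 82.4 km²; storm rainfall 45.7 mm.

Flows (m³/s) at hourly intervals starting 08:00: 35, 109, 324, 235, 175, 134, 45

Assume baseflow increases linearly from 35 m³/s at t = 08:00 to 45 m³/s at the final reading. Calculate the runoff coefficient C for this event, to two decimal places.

C ≈ 0.74

ΣQ_DR = 777.0 m³/s; V = ΣQ_DR·Δt = 2.797 × 10^6 m³.
Runoff depth d = V / A = 33.95 mm.
C = d / P = 33.95 / 45.7 = 0.74.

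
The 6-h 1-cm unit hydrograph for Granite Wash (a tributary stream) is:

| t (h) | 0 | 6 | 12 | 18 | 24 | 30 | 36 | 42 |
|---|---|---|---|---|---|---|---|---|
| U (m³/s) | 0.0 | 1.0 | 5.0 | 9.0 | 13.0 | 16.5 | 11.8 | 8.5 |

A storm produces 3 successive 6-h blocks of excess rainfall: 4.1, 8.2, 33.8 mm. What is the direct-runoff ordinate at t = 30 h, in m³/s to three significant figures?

By discrete convolution, Q_j = Σ (P_i / 10 mm) · U_{j−i}.
At t = 30 h (j=5): Q = (4.1/10)·16.5 + (8.2/10)·13.0 + (33.8/10)·9.0 = 47.8 m³/s.

Q ≈ 47.8 m³/s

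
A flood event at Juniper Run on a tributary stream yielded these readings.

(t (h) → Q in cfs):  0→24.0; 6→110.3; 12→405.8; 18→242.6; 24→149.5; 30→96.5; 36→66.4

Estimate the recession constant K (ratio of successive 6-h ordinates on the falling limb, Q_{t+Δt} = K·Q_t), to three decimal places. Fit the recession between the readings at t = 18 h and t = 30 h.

Using the recession-limb readings at t = 18 h and t = 30 h: Q falls from 242.6 to 96.5 cfs over 2 intervals.
K = (Q₂/Q₁)^(1/2) = (96.5/242.6)^(1/2) = 0.631.

K ≈ 0.631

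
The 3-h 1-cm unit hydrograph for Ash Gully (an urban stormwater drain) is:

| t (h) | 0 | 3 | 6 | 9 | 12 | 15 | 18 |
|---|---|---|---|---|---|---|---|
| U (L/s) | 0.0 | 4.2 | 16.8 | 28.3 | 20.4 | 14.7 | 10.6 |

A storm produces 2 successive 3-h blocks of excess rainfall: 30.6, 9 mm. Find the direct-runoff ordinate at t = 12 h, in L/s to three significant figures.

By discrete convolution, Q_j = Σ (P_i / 10 mm) · U_{j−i}.
At t = 12 h (j=4): Q = (30.6/10)·20.4 + (9/10)·28.3 = 87.9 L/s.

Q ≈ 87.9 L/s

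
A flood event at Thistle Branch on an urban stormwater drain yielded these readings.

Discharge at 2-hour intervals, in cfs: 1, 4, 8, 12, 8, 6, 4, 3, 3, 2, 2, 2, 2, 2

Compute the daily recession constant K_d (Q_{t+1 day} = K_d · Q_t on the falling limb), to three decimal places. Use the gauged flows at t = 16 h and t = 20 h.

Between t = 16 h and t = 20 h the flow falls from 3 to 2 cfs over 2×2 h = 4 h.
Per-interval ratio K = (2/3)^(1/2) = 0.8165; K_d = K^(24/2) = 0.088.

K_d ≈ 0.088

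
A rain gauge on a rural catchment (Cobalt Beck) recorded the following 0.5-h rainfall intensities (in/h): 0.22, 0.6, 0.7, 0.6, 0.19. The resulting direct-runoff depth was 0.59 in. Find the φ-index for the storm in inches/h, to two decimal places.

Only the 3 blocks with intensity above φ contribute runoff: 0.6, 0.7, 0.6 in/h.
Σ(I−φ)·Δt = d  ⇒  (0.6+0.7+0.6 − 3φ)·0.5 = 0.59
φ = (1.900 − 0.59/0.5) / 3 = 0.24 in/h.

φ ≈ 0.24 in/h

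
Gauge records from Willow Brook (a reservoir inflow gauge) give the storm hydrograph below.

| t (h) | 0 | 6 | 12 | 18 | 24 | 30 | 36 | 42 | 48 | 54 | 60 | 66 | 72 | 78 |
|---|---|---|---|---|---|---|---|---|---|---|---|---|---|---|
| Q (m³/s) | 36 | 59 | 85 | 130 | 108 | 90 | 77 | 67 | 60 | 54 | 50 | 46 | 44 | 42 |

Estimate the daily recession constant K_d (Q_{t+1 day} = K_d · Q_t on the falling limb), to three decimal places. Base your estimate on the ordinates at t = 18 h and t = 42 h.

Between t = 18 h and t = 42 h the flow falls from 130 to 67 m³/s over 4×6 h = 24 h.
Per-interval ratio K = (67/130)^(1/4) = 0.8473; K_d = K^(24/6) = 0.515.

K_d ≈ 0.515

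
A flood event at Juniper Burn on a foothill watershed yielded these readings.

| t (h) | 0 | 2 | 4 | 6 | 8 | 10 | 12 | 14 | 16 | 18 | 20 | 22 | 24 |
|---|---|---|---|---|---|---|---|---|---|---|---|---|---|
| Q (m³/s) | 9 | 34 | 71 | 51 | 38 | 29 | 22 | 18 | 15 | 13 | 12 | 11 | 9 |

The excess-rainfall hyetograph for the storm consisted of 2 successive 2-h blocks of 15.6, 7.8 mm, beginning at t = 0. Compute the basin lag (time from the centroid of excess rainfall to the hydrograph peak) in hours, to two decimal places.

Centroid of excess rainfall: t_c = Σ P_i·t̄_i / ΣP_i = 1.6667 h (block centres at 1, 3 h).
Hydrograph peak occurs at t = 4 h, so basin lag t_L = 4 − 1.6667 = 2.33 h.

t_L ≈ 2.33 h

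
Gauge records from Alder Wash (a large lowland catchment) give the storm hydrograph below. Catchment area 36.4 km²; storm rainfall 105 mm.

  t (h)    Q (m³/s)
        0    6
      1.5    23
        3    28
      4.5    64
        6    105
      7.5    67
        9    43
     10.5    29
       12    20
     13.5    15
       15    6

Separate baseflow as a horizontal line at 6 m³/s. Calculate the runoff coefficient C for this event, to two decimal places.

C ≈ 0.48

ΣQ_DR = 340.0 m³/s; V = ΣQ_DR·Δt = 1.836 × 10^6 m³.
Runoff depth d = V / A = 50.44 mm.
C = d / P = 50.44 / 105 = 0.48.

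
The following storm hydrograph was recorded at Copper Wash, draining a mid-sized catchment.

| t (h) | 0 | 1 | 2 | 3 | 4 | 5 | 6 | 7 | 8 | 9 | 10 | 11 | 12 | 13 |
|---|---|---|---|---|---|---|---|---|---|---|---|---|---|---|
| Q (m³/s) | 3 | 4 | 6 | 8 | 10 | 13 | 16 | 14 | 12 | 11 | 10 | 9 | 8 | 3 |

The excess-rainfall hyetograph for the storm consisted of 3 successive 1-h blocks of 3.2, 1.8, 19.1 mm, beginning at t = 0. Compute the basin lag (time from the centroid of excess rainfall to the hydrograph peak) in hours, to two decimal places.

Centroid of excess rainfall: t_c = Σ P_i·t̄_i / ΣP_i = 2.1598 h (block centres at 0.5, 1.5, 2.5 h).
Hydrograph peak occurs at t = 6 h, so basin lag t_L = 6 − 2.1598 = 3.84 h.

t_L ≈ 3.84 h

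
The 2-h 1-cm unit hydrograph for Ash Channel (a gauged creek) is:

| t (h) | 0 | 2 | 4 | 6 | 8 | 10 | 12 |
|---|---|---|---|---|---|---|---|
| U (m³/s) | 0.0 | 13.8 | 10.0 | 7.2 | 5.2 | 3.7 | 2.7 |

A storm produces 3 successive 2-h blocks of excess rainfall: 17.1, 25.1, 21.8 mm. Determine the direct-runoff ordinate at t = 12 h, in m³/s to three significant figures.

By discrete convolution, Q_j = Σ (P_i / 10 mm) · U_{j−i}.
At t = 12 h (j=6): Q = (17.1/10)·2.7 + (25.1/10)·3.7 + (21.8/10)·5.2 = 25.2 m³/s.

Q ≈ 25.2 m³/s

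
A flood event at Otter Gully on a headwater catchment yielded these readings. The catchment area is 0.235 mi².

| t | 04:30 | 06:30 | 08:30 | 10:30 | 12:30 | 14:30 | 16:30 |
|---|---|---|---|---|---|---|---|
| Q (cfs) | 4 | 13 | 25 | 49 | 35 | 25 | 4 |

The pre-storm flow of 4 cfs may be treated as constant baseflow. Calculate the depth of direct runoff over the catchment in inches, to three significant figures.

Direct runoff: 0.0, 9.0, 21.0, 45.0, 31.0, 21.0, 0.0 cfs; ΣQ_DR = 127.0 cfs.
V = ΣQ_DR · Δt = 127.0 × 7200 s = 9.144 × 10^5 ft³.
Over A = 0.235 mi², depth = V / A = 1.67 in.

d ≈ 1.67 in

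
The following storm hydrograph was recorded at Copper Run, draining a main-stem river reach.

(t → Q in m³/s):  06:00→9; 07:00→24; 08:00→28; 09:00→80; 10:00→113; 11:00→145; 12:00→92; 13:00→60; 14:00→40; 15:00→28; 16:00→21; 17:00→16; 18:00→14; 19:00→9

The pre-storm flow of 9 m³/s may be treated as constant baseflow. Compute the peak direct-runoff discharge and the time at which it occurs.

Subtracting baseflow gives direct-runoff ordinates: 0.0, 15.0, 19.0, 71.0, 104.0, 136.0, 83.0, 51.0, 31.0, 19.0, 12.0, 7.0, 5.0, 0.0 m³/s.
The maximum is 136.0 m³/s, occurring at the reading for t = 11:00.

Q_p = 136.0 m³/s at t = 11:00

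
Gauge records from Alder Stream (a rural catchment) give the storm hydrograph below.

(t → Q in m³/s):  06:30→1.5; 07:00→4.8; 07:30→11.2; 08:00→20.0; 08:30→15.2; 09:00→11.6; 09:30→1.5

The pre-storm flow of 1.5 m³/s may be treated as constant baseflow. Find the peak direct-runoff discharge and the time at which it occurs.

Subtracting baseflow gives direct-runoff ordinates: 0.0, 3.3, 9.7, 18.5, 13.7, 10.1, 0.0 m³/s.
The maximum is 18.5 m³/s, occurring at the reading for t = 08:00.

Q_p = 18.5 m³/s at t = 08:00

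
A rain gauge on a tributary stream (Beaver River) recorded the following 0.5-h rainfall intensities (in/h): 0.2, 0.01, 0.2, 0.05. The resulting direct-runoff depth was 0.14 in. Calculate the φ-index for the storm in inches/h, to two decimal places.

φ ≈ 0.06 in/h

Only the 2 blocks with intensity above φ contribute runoff: 0.2, 0.2 in/h.
Σ(I−φ)·Δt = d  ⇒  (0.2+0.2 − 2φ)·0.5 = 0.14
φ = (0.4000 − 0.14/0.5) / 2 = 0.06 in/h.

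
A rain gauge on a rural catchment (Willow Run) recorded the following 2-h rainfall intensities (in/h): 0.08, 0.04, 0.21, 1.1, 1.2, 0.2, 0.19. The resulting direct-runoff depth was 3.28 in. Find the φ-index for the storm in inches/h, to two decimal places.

φ ≈ 0.33 in/h

Only the 2 blocks with intensity above φ contribute runoff: 1.1, 1.2 in/h.
Σ(I−φ)·Δt = d  ⇒  (1.1+1.2 − 2φ)·2 = 3.28
φ = (2.300 − 3.28/2) / 2 = 0.33 in/h.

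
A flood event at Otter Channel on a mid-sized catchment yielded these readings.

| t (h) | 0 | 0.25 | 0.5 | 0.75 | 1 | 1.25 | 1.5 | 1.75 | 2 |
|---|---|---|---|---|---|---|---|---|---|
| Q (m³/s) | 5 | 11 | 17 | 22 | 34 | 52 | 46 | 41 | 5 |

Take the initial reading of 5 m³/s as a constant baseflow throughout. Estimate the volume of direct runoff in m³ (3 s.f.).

V ≈ 1.69 × 10^5 m³

Direct-runoff ordinates (Q − Q_b): 0.0, 6.0, 12.0, 17.0, 29.0, 47.0, 41.0, 36.0, 0.0 m³/s.
ΣQ_DR = 188.0 m³/s.
With Δt = 0.25 h = 900 s, V = ΣQ_DR · Δt = 188.0 × 900 = 1.69 × 10^5 m³.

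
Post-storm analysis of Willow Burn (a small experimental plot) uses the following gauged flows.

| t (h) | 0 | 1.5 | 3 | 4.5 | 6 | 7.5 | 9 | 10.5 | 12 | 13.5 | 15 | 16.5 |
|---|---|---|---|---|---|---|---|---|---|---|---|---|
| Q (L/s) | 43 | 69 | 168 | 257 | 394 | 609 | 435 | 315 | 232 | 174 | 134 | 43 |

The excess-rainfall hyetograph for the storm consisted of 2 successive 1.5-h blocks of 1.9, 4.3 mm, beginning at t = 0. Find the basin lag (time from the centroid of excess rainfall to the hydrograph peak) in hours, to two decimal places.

Centroid of excess rainfall: t_c = Σ P_i·t̄_i / ΣP_i = 1.7903 h (block centres at 0.75, 2.25 h).
Hydrograph peak occurs at t = 7.5 h, so basin lag t_L = 7.5 − 1.7903 = 5.71 h.

t_L ≈ 5.71 h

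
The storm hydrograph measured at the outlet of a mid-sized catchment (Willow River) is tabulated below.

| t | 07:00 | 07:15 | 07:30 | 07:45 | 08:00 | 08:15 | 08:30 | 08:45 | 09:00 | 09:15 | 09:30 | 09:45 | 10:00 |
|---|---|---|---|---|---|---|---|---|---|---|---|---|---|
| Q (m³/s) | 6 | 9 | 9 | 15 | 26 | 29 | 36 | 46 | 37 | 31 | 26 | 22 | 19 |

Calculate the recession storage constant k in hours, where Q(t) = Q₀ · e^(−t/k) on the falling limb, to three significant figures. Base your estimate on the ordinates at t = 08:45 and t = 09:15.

On the falling limb, Q drops from 46 to 31 m³/s between t = 08:45 and t = 09:15 (Δt = 0.5 h).
k = −Δt / ln(Q₂/Q₁) = −0.5 / ln(31/46) = 1.27 h.

k ≈ 1.27 h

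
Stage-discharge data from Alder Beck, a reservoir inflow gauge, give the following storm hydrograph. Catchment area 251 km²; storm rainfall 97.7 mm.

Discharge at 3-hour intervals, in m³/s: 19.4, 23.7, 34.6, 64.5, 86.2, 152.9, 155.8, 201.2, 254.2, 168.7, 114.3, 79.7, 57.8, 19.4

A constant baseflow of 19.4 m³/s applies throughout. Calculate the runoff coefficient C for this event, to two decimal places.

C ≈ 0.51

ΣQ_DR = 1161 m³/s; V = ΣQ_DR·Δt = 1.254 × 10^7 m³.
Runoff depth d = V / A = 49.95 mm.
C = d / P = 49.95 / 97.7 = 0.51.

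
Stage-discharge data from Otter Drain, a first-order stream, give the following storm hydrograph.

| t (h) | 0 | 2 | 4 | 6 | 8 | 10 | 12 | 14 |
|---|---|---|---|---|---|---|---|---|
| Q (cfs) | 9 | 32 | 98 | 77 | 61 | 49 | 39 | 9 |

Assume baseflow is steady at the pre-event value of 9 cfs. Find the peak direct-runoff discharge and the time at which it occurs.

Subtracting baseflow gives direct-runoff ordinates: 0.0, 23.0, 89.0, 68.0, 52.0, 40.0, 30.0, 0.0 cfs.
The maximum is 89.0 cfs, occurring at the reading for t = 4 h.

Q_p = 89.0 cfs at t = 4 h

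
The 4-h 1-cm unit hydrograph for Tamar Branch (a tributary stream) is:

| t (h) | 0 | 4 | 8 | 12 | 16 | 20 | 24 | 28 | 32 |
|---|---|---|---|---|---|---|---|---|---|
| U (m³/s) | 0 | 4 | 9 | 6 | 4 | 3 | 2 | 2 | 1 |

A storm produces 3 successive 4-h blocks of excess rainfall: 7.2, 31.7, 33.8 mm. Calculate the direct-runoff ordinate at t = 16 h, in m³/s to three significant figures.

By discrete convolution, Q_j = Σ (P_i / 10 mm) · U_{j−i}.
At t = 16 h (j=4): Q = (7.2/10)·4 + (31.7/10)·6 + (33.8/10)·9 = 52.3 m³/s.

Q ≈ 52.3 m³/s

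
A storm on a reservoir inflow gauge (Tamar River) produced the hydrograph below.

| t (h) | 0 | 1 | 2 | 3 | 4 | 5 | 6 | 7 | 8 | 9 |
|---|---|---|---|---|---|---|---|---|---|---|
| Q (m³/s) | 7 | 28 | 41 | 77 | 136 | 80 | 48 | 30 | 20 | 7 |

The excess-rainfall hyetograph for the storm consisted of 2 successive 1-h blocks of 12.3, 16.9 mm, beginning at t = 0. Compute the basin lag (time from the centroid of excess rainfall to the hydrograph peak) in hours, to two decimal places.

Centroid of excess rainfall: t_c = Σ P_i·t̄_i / ΣP_i = 1.0788 h (block centres at 0.5, 1.5 h).
Hydrograph peak occurs at t = 4 h, so basin lag t_L = 4 − 1.0788 = 2.92 h.

t_L ≈ 2.92 h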